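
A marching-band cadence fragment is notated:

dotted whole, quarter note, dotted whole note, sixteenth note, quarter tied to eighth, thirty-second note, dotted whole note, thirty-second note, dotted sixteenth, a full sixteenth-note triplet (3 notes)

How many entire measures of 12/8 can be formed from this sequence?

3

One bar of 12/8 = 48 thirty-second notes.
Working in thirty-second notes: dotted whole = 48; quarter note = 8; dotted whole note = 48; sixteenth note = 2; quarter tied to eighth (quarter + eighth) = 12; thirty-second note = 1; dotted whole note = 48; thirty-second note = 1; dotted sixteenth = 3; a full sixteenth-note triplet (3 notes) (three triplet sixteenths span one eighth) = 4.
Altogether 48 + 8 + 48 + 2 + 12 + 1 + 48 + 1 + 3 + 4 = 175.
175 ÷ 48 = 3 complete bars with 31 left over.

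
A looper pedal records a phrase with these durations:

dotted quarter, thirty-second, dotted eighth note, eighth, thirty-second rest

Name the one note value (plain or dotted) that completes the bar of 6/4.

dotted half note

The bar of 6/4 = 48 thirty-second notes.
Convert each value to thirty-second notes: dotted quarter = 12; thirty-second = 1; dotted eighth note = 6; eighth = 4; thirty-second rest = 1.
Adding: 12 + 1 + 6 + 4 + 1 = 24.
Remaining: 48 − 24 = 24 thirty-second notes, which is a dotted half note.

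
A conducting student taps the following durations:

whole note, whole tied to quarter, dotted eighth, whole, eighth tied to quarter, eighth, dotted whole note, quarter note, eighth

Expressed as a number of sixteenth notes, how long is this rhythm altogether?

Convert each value to sixteenth notes: whole note = 16; whole tied to quarter (whole + quarter) = 20; dotted eighth = 3; whole = 16; eighth tied to quarter (eighth + quarter) = 6; eighth = 2; dotted whole note = 24; quarter note = 4; eighth = 2.
Total: 16 + 20 + 3 + 16 + 6 + 2 + 24 + 4 + 2 = 93 sixteenth notes.

93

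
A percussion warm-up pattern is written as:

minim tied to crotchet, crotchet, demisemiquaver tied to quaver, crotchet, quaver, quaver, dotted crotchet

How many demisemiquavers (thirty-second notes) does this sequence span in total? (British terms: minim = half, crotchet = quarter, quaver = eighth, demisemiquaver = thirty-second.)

65

Express everything in thirty-second notes: minim tied to crotchet (minim + crotchet) = 24; crotchet = 8; demisemiquaver tied to quaver (demisemiquaver + quaver) = 5; crotchet = 8; quaver = 4; quaver = 4; dotted crotchet = 12.
Total: 24 + 8 + 5 + 8 + 4 + 4 + 12 = 65 thirty-second notes.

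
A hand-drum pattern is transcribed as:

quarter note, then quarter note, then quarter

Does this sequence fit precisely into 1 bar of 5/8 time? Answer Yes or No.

No

One bar of 5/8 = 5 eighth notes.
Convert each value to eighth notes: quarter note = 2; quarter note = 2; quarter = 2.
Total: 2 + 2 + 2 = 6.
6 exceeds 5, so the answer is No.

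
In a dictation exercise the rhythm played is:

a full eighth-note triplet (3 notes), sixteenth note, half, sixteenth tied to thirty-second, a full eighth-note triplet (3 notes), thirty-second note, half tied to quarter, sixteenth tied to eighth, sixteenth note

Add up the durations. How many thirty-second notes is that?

Each duration in thirty-second notes: a full eighth-note triplet (3 notes) (three triplet eighths span one quarter) = 8; sixteenth note = 2; half = 16; sixteenth tied to thirty-second (sixteenth + thirty-second) = 3; a full eighth-note triplet (3 notes) (three triplet eighths span one quarter) = 8; thirty-second note = 1; half tied to quarter (half + quarter) = 24; sixteenth tied to eighth (sixteenth + eighth) = 6; sixteenth note = 2.
Altogether 8 + 2 + 16 + 3 + 8 + 1 + 24 + 6 + 2 = 70 thirty-second notes.

70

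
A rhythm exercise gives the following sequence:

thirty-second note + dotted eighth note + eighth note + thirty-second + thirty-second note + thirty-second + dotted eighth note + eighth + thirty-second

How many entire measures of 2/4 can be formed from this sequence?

1

One bar of 2/4 = 16 thirty-second notes.
Each duration in thirty-second notes: thirty-second note = 1; dotted eighth note = 6; eighth note = 4; thirty-second = 1; thirty-second note = 1; thirty-second = 1; dotted eighth note = 6; eighth = 4; thirty-second = 1.
Total: 1 + 6 + 4 + 1 + 1 + 1 + 6 + 4 + 1 = 25.
25 ÷ 16 = 1 complete bar with 9 left over.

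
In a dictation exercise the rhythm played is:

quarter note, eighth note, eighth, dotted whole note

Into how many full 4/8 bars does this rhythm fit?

One bar of 4/8 = 4 eighth notes.
Convert each value to eighth notes: quarter note = 2; eighth note = 1; eighth = 1; dotted whole note = 12.
Altogether 2 + 1 + 1 + 12 = 16.
16 ÷ 4 = 4 complete bars with 0 left over.

4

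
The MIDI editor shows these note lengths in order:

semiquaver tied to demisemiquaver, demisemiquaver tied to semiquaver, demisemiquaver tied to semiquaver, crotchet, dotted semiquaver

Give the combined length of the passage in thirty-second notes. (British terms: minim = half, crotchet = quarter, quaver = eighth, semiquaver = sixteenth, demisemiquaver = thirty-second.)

20

In thirty-second notes: semiquaver tied to demisemiquaver (semiquaver + demisemiquaver) = 3; demisemiquaver tied to semiquaver (demisemiquaver + semiquaver) = 3; demisemiquaver tied to semiquaver (demisemiquaver + semiquaver) = 3; crotchet = 8; dotted semiquaver = 3.
Total: 3 + 3 + 3 + 8 + 3 = 20 thirty-second notes.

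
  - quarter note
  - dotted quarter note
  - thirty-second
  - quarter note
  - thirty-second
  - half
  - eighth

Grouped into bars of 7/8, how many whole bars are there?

One bar of 7/8 = 28 thirty-second notes.
Express everything in thirty-second notes: quarter note = 8; dotted quarter note = 12; thirty-second = 1; quarter note = 8; thirty-second = 1; half = 16; eighth = 4.
Adding: 8 + 12 + 1 + 8 + 1 + 16 + 4 = 50.
50 ÷ 28 = 1 complete bar with 22 left over.

1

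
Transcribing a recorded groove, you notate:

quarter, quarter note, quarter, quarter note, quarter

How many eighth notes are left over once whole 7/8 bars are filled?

3

One bar of 7/8 = 7 eighth notes.
Each duration in eighth notes: quarter = 2; quarter note = 2; quarter = 2; quarter note = 2; quarter = 2.
Total: 2 + 2 + 2 + 2 + 2 = 10.
10 ÷ 7 = 1 complete bar with 3 eighth notes remaining.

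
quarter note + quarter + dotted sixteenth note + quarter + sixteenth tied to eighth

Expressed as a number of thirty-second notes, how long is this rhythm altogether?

Convert each value to thirty-second notes: quarter note = 8; quarter = 8; dotted sixteenth note = 3; quarter = 8; sixteenth tied to eighth (sixteenth + eighth) = 6.
Total: 8 + 8 + 3 + 8 + 6 = 33 thirty-second notes.

33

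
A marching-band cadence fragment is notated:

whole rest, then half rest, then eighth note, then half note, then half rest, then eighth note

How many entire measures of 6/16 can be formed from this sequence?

One bar of 6/16 = 3 eighth notes.
Convert each value to eighth notes: whole rest = 8; half rest = 4; eighth note = 1; half note = 4; half rest = 4; eighth note = 1.
Adding: 8 + 4 + 1 + 4 + 4 + 1 = 22.
22 ÷ 3 = 7 complete bars with 1 left over.

7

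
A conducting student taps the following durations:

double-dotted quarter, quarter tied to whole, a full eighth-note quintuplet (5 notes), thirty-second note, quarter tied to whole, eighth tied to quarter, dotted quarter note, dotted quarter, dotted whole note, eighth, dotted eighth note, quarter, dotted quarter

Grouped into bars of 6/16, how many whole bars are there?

18

One bar of 6/16 = 12 thirty-second notes.
Convert each value to thirty-second notes: double-dotted quarter = 14; quarter tied to whole (quarter + whole) = 40; a full eighth-note quintuplet (5 notes) (five quintuplet eighths span one half) = 16; thirty-second note = 1; quarter tied to whole (quarter + whole) = 40; eighth tied to quarter (eighth + quarter) = 12; dotted quarter note = 12; dotted quarter = 12; dotted whole note = 48; eighth = 4; dotted eighth note = 6; quarter = 8; dotted quarter = 12.
Adding: 14 + 40 + 16 + 1 + 40 + 12 + 12 + 12 + 48 + 4 + 6 + 8 + 12 = 225.
225 ÷ 12 = 18 complete bars with 9 left over.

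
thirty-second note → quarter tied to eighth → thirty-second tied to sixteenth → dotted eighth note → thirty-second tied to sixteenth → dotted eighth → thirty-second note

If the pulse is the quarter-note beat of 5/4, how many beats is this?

One quarter-note beat = 8 thirty-second notes.
Working in thirty-second notes: thirty-second note = 1; quarter tied to eighth (quarter + eighth) = 12; thirty-second tied to sixteenth (thirty-second + sixteenth) = 3; dotted eighth note = 6; thirty-second tied to sixteenth (thirty-second + sixteenth) = 3; dotted eighth = 6; thirty-second note = 1.
Sum: 1 + 12 + 3 + 6 + 3 + 6 + 1 = 32.
32 ÷ 8 = 4 beats.

4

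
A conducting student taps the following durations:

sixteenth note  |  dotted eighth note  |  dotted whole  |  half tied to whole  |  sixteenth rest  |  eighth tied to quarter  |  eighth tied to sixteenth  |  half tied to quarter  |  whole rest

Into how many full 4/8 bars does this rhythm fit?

One bar of 4/8 = 8 sixteenth notes.
Convert each value to sixteenth notes: sixteenth note = 1; dotted eighth note = 3; dotted whole = 24; half tied to whole (half + whole) = 24; sixteenth rest = 1; eighth tied to quarter (eighth + quarter) = 6; eighth tied to sixteenth (eighth + sixteenth) = 3; half tied to quarter (half + quarter) = 12; whole rest = 16.
Total: 1 + 3 + 24 + 24 + 1 + 6 + 3 + 12 + 16 = 90.
90 ÷ 8 = 11 complete bars with 2 left over.

11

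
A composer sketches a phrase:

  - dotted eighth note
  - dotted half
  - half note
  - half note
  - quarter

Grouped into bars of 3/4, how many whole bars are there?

2

One bar of 3/4 = 12 sixteenth notes.
In sixteenth notes: dotted eighth note = 3; dotted half = 12; half note = 8; half note = 8; quarter = 4.
Adding: 3 + 12 + 8 + 8 + 4 = 35.
35 ÷ 12 = 2 complete bars with 11 left over.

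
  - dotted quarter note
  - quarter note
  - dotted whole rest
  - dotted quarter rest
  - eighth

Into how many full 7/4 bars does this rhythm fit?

1

One bar of 7/4 = 14 eighth notes.
Each duration in eighth notes: dotted quarter note = 3; quarter note = 2; dotted whole rest = 12; dotted quarter rest = 3; eighth = 1.
Altogether 3 + 2 + 12 + 3 + 1 = 21.
21 ÷ 14 = 1 complete bar with 7 left over.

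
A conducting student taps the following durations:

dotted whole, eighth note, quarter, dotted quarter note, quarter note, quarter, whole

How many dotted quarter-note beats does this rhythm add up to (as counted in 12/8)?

One dotted quarter-note beat = 3 eighth notes.
Convert each value to eighth notes: dotted whole = 12; eighth note = 1; quarter = 2; dotted quarter note = 3; quarter note = 2; quarter = 2; whole = 8.
Total: 12 + 1 + 2 + 3 + 2 + 2 + 8 = 30.
30 ÷ 3 = 10 beats.

10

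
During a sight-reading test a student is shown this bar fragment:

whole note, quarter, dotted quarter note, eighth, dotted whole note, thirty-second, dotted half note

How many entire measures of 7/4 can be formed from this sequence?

One bar of 7/4 = 56 thirty-second notes.
Each duration in thirty-second notes: whole note = 32; quarter = 8; dotted quarter note = 12; eighth = 4; dotted whole note = 48; thirty-second = 1; dotted half note = 24.
Adding: 32 + 8 + 12 + 4 + 48 + 1 + 24 = 129.
129 ÷ 56 = 2 complete bars with 17 left over.

2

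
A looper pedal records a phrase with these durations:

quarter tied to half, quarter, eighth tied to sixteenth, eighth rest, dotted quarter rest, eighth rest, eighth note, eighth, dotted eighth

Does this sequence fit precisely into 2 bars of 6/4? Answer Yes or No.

One bar of 6/4 = 24 sixteenth notes, so 2 bars = 48.
Convert each value to sixteenth notes: quarter tied to half (quarter + half) = 12; quarter = 4; eighth tied to sixteenth (eighth + sixteenth) = 3; eighth rest = 2; dotted quarter rest = 6; eighth rest = 2; eighth note = 2; eighth = 2; dotted eighth = 3.
Total: 12 + 4 + 3 + 2 + 6 + 2 + 2 + 2 + 3 = 36.
36 falls short of 48, so the answer is No.

No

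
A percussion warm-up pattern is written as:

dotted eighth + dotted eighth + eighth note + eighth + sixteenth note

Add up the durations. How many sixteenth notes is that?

11

In sixteenth notes: dotted eighth = 3; dotted eighth = 3; eighth note = 2; eighth = 2; sixteenth note = 1.
Adding: 3 + 3 + 2 + 2 + 1 = 11 sixteenth notes.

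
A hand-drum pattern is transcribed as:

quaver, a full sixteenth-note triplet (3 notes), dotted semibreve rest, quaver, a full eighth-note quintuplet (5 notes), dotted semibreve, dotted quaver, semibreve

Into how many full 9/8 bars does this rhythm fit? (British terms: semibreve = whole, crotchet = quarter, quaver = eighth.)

One bar of 9/8 = 18 sixteenth notes.
Working in sixteenth notes: quaver = 2; a full sixteenth-note triplet (3 notes) (three triplet sixteenths span one eighth) = 2; dotted semibreve rest = 24; quaver = 2; a full eighth-note quintuplet (5 notes) (five quintuplet eighths span one half) = 8; dotted semibreve = 24; dotted quaver = 3; semibreve = 16.
Altogether 2 + 2 + 24 + 2 + 8 + 24 + 3 + 16 = 81.
81 ÷ 18 = 4 complete bars with 9 left over.

4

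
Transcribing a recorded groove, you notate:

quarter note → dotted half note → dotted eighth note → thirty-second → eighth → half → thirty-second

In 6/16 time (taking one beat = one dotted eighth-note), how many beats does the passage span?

One dotted eighth-note beat = 6 thirty-second notes.
Express everything in thirty-second notes: quarter note = 8; dotted half note = 24; dotted eighth note = 6; thirty-second = 1; eighth = 4; half = 16; thirty-second = 1.
Altogether 8 + 24 + 6 + 1 + 4 + 16 + 1 = 60.
60 ÷ 6 = 10 beats.

10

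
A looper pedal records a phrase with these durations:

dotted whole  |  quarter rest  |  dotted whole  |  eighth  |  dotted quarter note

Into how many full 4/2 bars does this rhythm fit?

1

One bar of 4/2 = 16 eighth notes.
Each duration in eighth notes: dotted whole = 12; quarter rest = 2; dotted whole = 12; eighth = 1; dotted quarter note = 3.
Total: 12 + 2 + 12 + 1 + 3 = 30.
30 ÷ 16 = 1 complete bar with 14 left over.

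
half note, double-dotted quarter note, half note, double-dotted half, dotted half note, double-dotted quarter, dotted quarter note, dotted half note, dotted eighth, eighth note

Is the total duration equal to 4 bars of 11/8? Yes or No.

No

One bar of 11/8 = 22 sixteenth notes, so 4 bars = 88.
Convert each value to sixteenth notes: half note = 8; double-dotted quarter note = 7; half note = 8; double-dotted half = 14; dotted half note = 12; double-dotted quarter = 7; dotted quarter note = 6; dotted half note = 12; dotted eighth = 3; eighth note = 2.
Adding: 8 + 7 + 8 + 14 + 12 + 7 + 6 + 12 + 3 + 2 = 79.
79 falls short of 88, so the answer is No.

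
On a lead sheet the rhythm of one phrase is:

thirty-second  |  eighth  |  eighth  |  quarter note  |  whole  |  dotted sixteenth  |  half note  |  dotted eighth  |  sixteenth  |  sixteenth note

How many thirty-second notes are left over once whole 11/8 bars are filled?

34

One bar of 11/8 = 44 thirty-second notes.
Express everything in thirty-second notes: thirty-second = 1; eighth = 4; eighth = 4; quarter note = 8; whole = 32; dotted sixteenth = 3; half note = 16; dotted eighth = 6; sixteenth = 2; sixteenth note = 2.
Sum: 1 + 4 + 4 + 8 + 32 + 3 + 16 + 6 + 2 + 2 = 78.
78 ÷ 44 = 1 complete bar with 34 thirty-second notes remaining.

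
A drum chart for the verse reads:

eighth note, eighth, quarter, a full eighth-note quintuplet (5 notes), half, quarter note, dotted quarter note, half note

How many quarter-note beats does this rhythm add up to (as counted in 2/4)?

One quarter-note beat = 2 eighth notes.
In eighth notes: eighth note = 1; eighth = 1; quarter = 2; a full eighth-note quintuplet (5 notes) (five quintuplet eighths span one half) = 4; half = 4; quarter note = 2; dotted quarter note = 3; half note = 4.
Altogether 1 + 1 + 2 + 4 + 4 + 2 + 3 + 4 = 21.
21 ÷ 2 = 10.5 beats.

10.5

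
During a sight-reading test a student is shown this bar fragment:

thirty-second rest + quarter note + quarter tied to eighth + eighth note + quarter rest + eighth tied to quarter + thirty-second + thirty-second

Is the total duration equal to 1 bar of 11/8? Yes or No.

No

One bar of 11/8 = 44 thirty-second notes.
In thirty-second notes: thirty-second rest = 1; quarter note = 8; quarter tied to eighth (quarter + eighth) = 12; eighth note = 4; quarter rest = 8; eighth tied to quarter (eighth + quarter) = 12; thirty-second = 1; thirty-second = 1.
Altogether 1 + 8 + 12 + 4 + 8 + 12 + 1 + 1 = 47.
47 exceeds 44, so the answer is No.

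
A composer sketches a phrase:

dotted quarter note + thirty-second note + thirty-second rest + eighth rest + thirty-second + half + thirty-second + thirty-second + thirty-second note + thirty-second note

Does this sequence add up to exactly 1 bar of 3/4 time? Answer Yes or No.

No

One bar of 3/4 = 24 thirty-second notes.
Convert each value to thirty-second notes: dotted quarter note = 12; thirty-second note = 1; thirty-second rest = 1; eighth rest = 4; thirty-second = 1; half = 16; thirty-second = 1; thirty-second = 1; thirty-second note = 1; thirty-second note = 1.
Total: 12 + 1 + 1 + 4 + 1 + 16 + 1 + 1 + 1 + 1 = 39.
39 exceeds 24, so the answer is No.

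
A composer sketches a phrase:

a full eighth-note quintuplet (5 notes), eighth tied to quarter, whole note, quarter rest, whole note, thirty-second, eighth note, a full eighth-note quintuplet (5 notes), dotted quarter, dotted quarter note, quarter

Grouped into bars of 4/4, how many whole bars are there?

One bar of 4/4 = 32 thirty-second notes.
Working in thirty-second notes: a full eighth-note quintuplet (5 notes) (five quintuplet eighths span one half) = 16; eighth tied to quarter (eighth + quarter) = 12; whole note = 32; quarter rest = 8; whole note = 32; thirty-second = 1; eighth note = 4; a full eighth-note quintuplet (5 notes) (five quintuplet eighths span one half) = 16; dotted quarter = 12; dotted quarter note = 12; quarter = 8.
Altogether 16 + 12 + 32 + 8 + 32 + 1 + 4 + 16 + 12 + 12 + 8 = 153.
153 ÷ 32 = 4 complete bars with 25 left over.

4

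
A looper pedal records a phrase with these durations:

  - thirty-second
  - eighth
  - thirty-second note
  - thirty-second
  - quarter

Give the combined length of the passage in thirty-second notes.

Working in thirty-second notes: thirty-second = 1; eighth = 4; thirty-second note = 1; thirty-second = 1; quarter = 8.
Sum: 1 + 4 + 1 + 1 + 8 = 15 thirty-second notes.

15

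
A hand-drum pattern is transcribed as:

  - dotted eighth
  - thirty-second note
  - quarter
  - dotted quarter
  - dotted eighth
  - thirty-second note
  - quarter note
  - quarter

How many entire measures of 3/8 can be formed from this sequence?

4

One bar of 3/8 = 12 thirty-second notes.
Convert each value to thirty-second notes: dotted eighth = 6; thirty-second note = 1; quarter = 8; dotted quarter = 12; dotted eighth = 6; thirty-second note = 1; quarter note = 8; quarter = 8.
Sum: 6 + 1 + 8 + 12 + 6 + 1 + 8 + 8 = 50.
50 ÷ 12 = 4 complete bars with 2 left over.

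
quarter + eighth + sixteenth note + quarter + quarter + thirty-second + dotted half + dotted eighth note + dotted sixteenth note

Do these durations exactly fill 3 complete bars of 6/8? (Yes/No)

No

One bar of 6/8 = 24 thirty-second notes, so 3 bars = 72.
Convert each value to thirty-second notes: quarter = 8; eighth = 4; sixteenth note = 2; quarter = 8; quarter = 8; thirty-second = 1; dotted half = 24; dotted eighth note = 6; dotted sixteenth note = 3.
Total: 8 + 4 + 2 + 8 + 8 + 1 + 24 + 6 + 3 = 64.
64 falls short of 72, so the answer is No.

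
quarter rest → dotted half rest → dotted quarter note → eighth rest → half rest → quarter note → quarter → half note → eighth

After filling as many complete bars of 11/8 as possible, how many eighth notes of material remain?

One bar of 11/8 = 11 eighth notes.
Express everything in eighth notes: quarter rest = 2; dotted half rest = 6; dotted quarter note = 3; eighth rest = 1; half rest = 4; quarter note = 2; quarter = 2; half note = 4; eighth = 1.
Total: 2 + 6 + 3 + 1 + 4 + 2 + 2 + 4 + 1 = 25.
25 ÷ 11 = 2 complete bars with 3 eighth notes remaining.

3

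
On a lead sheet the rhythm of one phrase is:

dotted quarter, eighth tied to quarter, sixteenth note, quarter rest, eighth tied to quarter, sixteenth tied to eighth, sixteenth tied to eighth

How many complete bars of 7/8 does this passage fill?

One bar of 7/8 = 14 sixteenth notes.
Working in sixteenth notes: dotted quarter = 6; eighth tied to quarter (eighth + quarter) = 6; sixteenth note = 1; quarter rest = 4; eighth tied to quarter (eighth + quarter) = 6; sixteenth tied to eighth (sixteenth + eighth) = 3; sixteenth tied to eighth (sixteenth + eighth) = 3.
Adding: 6 + 6 + 1 + 4 + 6 + 3 + 3 = 29.
29 ÷ 14 = 2 complete bars with 1 left over.

2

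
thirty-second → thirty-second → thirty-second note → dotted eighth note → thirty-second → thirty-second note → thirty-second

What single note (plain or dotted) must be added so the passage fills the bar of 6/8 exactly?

The bar of 6/8 = 24 thirty-second notes.
Each duration in thirty-second notes: thirty-second = 1; thirty-second = 1; thirty-second note = 1; dotted eighth note = 6; thirty-second = 1; thirty-second note = 1; thirty-second = 1.
Total: 1 + 1 + 1 + 6 + 1 + 1 + 1 = 12.
Remaining: 24 − 12 = 12 thirty-second notes, which is a dotted quarter note.

dotted quarter note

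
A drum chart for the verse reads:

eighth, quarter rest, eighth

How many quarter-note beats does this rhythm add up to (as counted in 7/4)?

One quarter-note beat = 2 eighth notes.
Each duration in eighth notes: eighth = 1; quarter rest = 2; eighth = 1.
Total: 1 + 2 + 1 = 4.
4 ÷ 2 = 2 beats.

2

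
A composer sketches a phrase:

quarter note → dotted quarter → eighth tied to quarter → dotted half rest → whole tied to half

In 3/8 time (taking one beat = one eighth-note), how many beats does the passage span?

26

One eighth-note beat = 2 sixteenth notes.
Each duration in sixteenth notes: quarter note = 4; dotted quarter = 6; eighth tied to quarter (eighth + quarter) = 6; dotted half rest = 12; whole tied to half (whole + half) = 24.
Total: 4 + 6 + 6 + 12 + 24 = 52.
52 ÷ 2 = 26 beats.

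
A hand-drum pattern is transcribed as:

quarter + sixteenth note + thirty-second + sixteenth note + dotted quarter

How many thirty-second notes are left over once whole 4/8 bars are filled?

One bar of 4/8 = 16 thirty-second notes.
Each duration in thirty-second notes: quarter = 8; sixteenth note = 2; thirty-second = 1; sixteenth note = 2; dotted quarter = 12.
Sum: 8 + 2 + 1 + 2 + 12 = 25.
25 ÷ 16 = 1 complete bar with 9 thirty-second notes remaining.

9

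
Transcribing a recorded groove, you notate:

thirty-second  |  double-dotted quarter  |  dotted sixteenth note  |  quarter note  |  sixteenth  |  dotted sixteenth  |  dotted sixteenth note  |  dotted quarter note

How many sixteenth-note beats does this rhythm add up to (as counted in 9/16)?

23

One sixteenth-note beat = 2 thirty-second notes.
Each duration in thirty-second notes: thirty-second = 1; double-dotted quarter = 14; dotted sixteenth note = 3; quarter note = 8; sixteenth = 2; dotted sixteenth = 3; dotted sixteenth note = 3; dotted quarter note = 12.
Sum: 1 + 14 + 3 + 8 + 2 + 3 + 3 + 12 = 46.
46 ÷ 2 = 23 beats.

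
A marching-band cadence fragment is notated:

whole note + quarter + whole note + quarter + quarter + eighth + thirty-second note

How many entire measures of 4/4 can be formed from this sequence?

One bar of 4/4 = 32 thirty-second notes.
Each duration in thirty-second notes: whole note = 32; quarter = 8; whole note = 32; quarter = 8; quarter = 8; eighth = 4; thirty-second note = 1.
Adding: 32 + 8 + 32 + 8 + 8 + 4 + 1 = 93.
93 ÷ 32 = 2 complete bars with 29 left over.

2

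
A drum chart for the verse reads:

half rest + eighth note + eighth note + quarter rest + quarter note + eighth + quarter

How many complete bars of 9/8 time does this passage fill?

One bar of 9/8 = 9 eighth notes.
Express everything in eighth notes: half rest = 4; eighth note = 1; eighth note = 1; quarter rest = 2; quarter note = 2; eighth = 1; quarter = 2.
Adding: 4 + 1 + 1 + 2 + 2 + 1 + 2 = 13.
13 ÷ 9 = 1 complete bar with 4 left over.

1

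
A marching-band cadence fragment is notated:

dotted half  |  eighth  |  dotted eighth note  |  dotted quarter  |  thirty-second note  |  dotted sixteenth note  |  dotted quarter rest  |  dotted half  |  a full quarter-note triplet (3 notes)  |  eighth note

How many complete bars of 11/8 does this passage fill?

One bar of 11/8 = 44 thirty-second notes.
Each duration in thirty-second notes: dotted half = 24; eighth = 4; dotted eighth note = 6; dotted quarter = 12; thirty-second note = 1; dotted sixteenth note = 3; dotted quarter rest = 12; dotted half = 24; a full quarter-note triplet (3 notes) (three triplet quarters span one half) = 16; eighth note = 4.
Adding: 24 + 4 + 6 + 12 + 1 + 3 + 12 + 24 + 16 + 4 = 106.
106 ÷ 44 = 2 complete bars with 18 left over.

2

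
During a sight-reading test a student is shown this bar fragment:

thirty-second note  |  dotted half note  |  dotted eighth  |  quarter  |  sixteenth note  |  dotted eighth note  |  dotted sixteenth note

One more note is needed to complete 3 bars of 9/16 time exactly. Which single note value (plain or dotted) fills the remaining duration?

3 bars of 9/16 = 54 thirty-second notes.
Working in thirty-second notes: thirty-second note = 1; dotted half note = 24; dotted eighth = 6; quarter = 8; sixteenth note = 2; dotted eighth note = 6; dotted sixteenth note = 3.
Total: 1 + 24 + 6 + 8 + 2 + 6 + 3 = 50.
Remaining: 54 − 50 = 4 thirty-second notes, which is a eighth note.

eighth note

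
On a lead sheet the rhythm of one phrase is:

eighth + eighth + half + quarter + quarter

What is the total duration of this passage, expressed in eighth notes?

10

Working in eighth notes: eighth = 1; eighth = 1; half = 4; quarter = 2; quarter = 2.
Adding: 1 + 1 + 4 + 2 + 2 = 10 eighth notes.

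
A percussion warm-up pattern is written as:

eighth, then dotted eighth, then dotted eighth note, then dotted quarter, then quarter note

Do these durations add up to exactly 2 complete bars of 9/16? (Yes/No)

Yes

One bar of 9/16 = 9 sixteenth notes, so 2 bars = 18.
Express everything in sixteenth notes: eighth = 2; dotted eighth = 3; dotted eighth note = 3; dotted quarter = 6; quarter note = 4.
Adding: 2 + 3 + 3 + 6 + 4 = 18.
18 equals 18, so the answer is Yes.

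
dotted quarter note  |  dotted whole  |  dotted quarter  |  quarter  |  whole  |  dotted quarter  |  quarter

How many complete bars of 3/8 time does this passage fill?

11

One bar of 3/8 = 3 eighth notes.
In eighth notes: dotted quarter note = 3; dotted whole = 12; dotted quarter = 3; quarter = 2; whole = 8; dotted quarter = 3; quarter = 2.
Altogether 3 + 12 + 3 + 2 + 8 + 3 + 2 = 33.
33 ÷ 3 = 11 complete bars with 0 left over.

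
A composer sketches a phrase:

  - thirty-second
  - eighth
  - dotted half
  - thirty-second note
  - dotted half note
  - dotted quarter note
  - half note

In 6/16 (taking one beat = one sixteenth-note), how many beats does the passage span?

One sixteenth-note beat = 2 thirty-second notes.
Express everything in thirty-second notes: thirty-second = 1; eighth = 4; dotted half = 24; thirty-second note = 1; dotted half note = 24; dotted quarter note = 12; half note = 16.
Total: 1 + 4 + 24 + 1 + 24 + 12 + 16 = 82.
82 ÷ 2 = 41 beats.

41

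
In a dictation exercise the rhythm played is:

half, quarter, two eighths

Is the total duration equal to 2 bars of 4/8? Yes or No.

Yes

One bar of 4/8 = 4 eighth notes, so 2 bars = 8.
In eighth notes: half = 4; quarter = 2; eighth = 1; eighth = 1.
Total: 4 + 2 + 1 + 1 = 8.
8 equals 8, so the answer is Yes.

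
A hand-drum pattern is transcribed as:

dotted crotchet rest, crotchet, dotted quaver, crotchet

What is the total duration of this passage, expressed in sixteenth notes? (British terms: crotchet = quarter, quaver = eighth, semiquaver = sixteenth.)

Each duration in sixteenth notes: dotted crotchet rest = 6; crotchet = 4; dotted quaver = 3; crotchet = 4.
Altogether 6 + 4 + 3 + 4 = 17 sixteenth notes.

17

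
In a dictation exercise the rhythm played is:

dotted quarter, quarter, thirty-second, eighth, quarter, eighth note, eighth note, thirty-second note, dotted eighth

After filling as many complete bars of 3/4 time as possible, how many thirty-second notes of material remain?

One bar of 3/4 = 24 thirty-second notes.
Working in thirty-second notes: dotted quarter = 12; quarter = 8; thirty-second = 1; eighth = 4; quarter = 8; eighth note = 4; eighth note = 4; thirty-second note = 1; dotted eighth = 6.
Adding: 12 + 8 + 1 + 4 + 8 + 4 + 4 + 1 + 6 = 48.
48 ÷ 24 = 2 complete bars with 0 thirty-second notes remaining.

0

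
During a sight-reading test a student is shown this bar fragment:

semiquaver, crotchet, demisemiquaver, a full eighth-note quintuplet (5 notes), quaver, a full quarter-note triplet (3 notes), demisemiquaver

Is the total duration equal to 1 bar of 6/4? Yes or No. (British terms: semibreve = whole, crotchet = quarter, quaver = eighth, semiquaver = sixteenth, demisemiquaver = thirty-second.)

One bar of 6/4 = 48 thirty-second notes.
Working in thirty-second notes: semiquaver = 2; crotchet = 8; demisemiquaver = 1; a full eighth-note quintuplet (5 notes) (five quintuplet eighths span one half) = 16; quaver = 4; a full quarter-note triplet (3 notes) (three triplet quarters span one half) = 16; demisemiquaver = 1.
Altogether 2 + 8 + 1 + 16 + 4 + 16 + 1 = 48.
48 equals 48, so the answer is Yes.

Yes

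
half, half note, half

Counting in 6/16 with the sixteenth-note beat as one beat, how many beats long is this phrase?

One sixteenth-note beat = 2 thirty-second notes.
Convert each value to thirty-second notes: half = 16; half note = 16; half = 16.
Adding: 16 + 16 + 16 = 48.
48 ÷ 2 = 24 beats.

24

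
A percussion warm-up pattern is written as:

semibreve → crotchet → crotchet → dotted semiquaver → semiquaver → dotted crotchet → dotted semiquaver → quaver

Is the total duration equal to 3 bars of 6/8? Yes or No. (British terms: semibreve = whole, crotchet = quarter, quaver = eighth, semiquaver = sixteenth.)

Yes

One bar of 6/8 = 24 thirty-second notes, so 3 bars = 72.
Convert each value to thirty-second notes: semibreve = 32; crotchet = 8; crotchet = 8; dotted semiquaver = 3; semiquaver = 2; dotted crotchet = 12; dotted semiquaver = 3; quaver = 4.
Adding: 32 + 8 + 8 + 3 + 2 + 12 + 3 + 4 = 72.
72 equals 72, so the answer is Yes.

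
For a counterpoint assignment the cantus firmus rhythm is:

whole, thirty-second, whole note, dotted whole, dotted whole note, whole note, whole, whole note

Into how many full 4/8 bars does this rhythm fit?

One bar of 4/8 = 16 thirty-second notes.
Working in thirty-second notes: whole = 32; thirty-second = 1; whole note = 32; dotted whole = 48; dotted whole note = 48; whole note = 32; whole = 32; whole note = 32.
Total: 32 + 1 + 32 + 48 + 48 + 32 + 32 + 32 = 257.
257 ÷ 16 = 16 complete bars with 1 left over.

16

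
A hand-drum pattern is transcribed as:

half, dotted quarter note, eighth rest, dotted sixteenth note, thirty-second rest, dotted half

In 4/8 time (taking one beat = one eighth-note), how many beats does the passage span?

15

One eighth-note beat = 4 thirty-second notes.
Each duration in thirty-second notes: half = 16; dotted quarter note = 12; eighth rest = 4; dotted sixteenth note = 3; thirty-second rest = 1; dotted half = 24.
Adding: 16 + 12 + 4 + 3 + 1 + 24 = 60.
60 ÷ 4 = 15 beats.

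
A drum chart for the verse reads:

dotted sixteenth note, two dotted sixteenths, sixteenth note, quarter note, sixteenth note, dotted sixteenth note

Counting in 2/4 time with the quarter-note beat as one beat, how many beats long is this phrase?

3

One quarter-note beat = 8 thirty-second notes.
Express everything in thirty-second notes: dotted sixteenth note = 3; dotted sixteenth = 3; dotted sixteenth = 3; sixteenth note = 2; quarter note = 8; sixteenth note = 2; dotted sixteenth note = 3.
Adding: 3 + 3 + 3 + 2 + 8 + 2 + 3 = 24.
24 ÷ 8 = 3 beats.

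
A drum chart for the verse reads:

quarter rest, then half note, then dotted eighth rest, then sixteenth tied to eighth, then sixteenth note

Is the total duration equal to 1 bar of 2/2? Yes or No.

One bar of 2/2 = 16 sixteenth notes.
Each duration in sixteenth notes: quarter rest = 4; half note = 8; dotted eighth rest = 3; sixteenth tied to eighth (sixteenth + eighth) = 3; sixteenth note = 1.
Adding: 4 + 8 + 3 + 3 + 1 = 19.
19 exceeds 16, so the answer is No.

No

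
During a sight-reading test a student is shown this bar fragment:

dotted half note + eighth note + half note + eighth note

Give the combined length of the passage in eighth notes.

Working in eighth notes: dotted half note = 6; eighth note = 1; half note = 4; eighth note = 1.
Altogether 6 + 1 + 4 + 1 = 12 eighth notes.

12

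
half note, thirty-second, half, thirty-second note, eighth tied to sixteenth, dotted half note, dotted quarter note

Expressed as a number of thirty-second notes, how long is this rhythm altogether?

76

Each duration in thirty-second notes: half note = 16; thirty-second = 1; half = 16; thirty-second note = 1; eighth tied to sixteenth (eighth + sixteenth) = 6; dotted half note = 24; dotted quarter note = 12.
Sum: 16 + 1 + 16 + 1 + 6 + 24 + 12 = 76 thirty-second notes.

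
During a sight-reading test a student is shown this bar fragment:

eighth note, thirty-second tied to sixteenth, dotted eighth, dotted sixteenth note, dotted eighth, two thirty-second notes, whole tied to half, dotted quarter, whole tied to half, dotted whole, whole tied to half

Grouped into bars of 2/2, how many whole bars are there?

One bar of 2/2 = 32 thirty-second notes.
In thirty-second notes: eighth note = 4; thirty-second tied to sixteenth (thirty-second + sixteenth) = 3; dotted eighth = 6; dotted sixteenth note = 3; dotted eighth = 6; thirty-second note = 1; thirty-second note = 1; whole tied to half (whole + half) = 48; dotted quarter = 12; whole tied to half (whole + half) = 48; dotted whole = 48; whole tied to half (whole + half) = 48.
Altogether 4 + 3 + 6 + 3 + 6 + 1 + 1 + 48 + 12 + 48 + 48 + 48 = 228.
228 ÷ 32 = 7 complete bars with 4 left over.

7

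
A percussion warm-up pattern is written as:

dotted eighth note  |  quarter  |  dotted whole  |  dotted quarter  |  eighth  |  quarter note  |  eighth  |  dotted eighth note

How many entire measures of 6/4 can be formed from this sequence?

One bar of 6/4 = 24 sixteenth notes.
In sixteenth notes: dotted eighth note = 3; quarter = 4; dotted whole = 24; dotted quarter = 6; eighth = 2; quarter note = 4; eighth = 2; dotted eighth note = 3.
Adding: 3 + 4 + 24 + 6 + 2 + 4 + 2 + 3 = 48.
48 ÷ 24 = 2 complete bars with 0 left over.

2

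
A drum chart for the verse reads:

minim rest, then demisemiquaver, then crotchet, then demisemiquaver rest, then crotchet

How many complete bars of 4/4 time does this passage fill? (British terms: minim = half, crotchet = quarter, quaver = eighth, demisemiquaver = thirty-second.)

1

One bar of 4/4 = 32 thirty-second notes.
Convert each value to thirty-second notes: minim rest = 16; demisemiquaver = 1; crotchet = 8; demisemiquaver rest = 1; crotchet = 8.
Altogether 16 + 1 + 8 + 1 + 8 = 34.
34 ÷ 32 = 1 complete bar with 2 left over.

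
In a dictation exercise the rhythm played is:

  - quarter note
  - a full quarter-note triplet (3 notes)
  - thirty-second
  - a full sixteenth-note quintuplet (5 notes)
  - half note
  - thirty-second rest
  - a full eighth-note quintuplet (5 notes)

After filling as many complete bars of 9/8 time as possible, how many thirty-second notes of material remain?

One bar of 9/8 = 36 thirty-second notes.
Working in thirty-second notes: quarter note = 8; a full quarter-note triplet (3 notes) (three triplet quarters span one half) = 16; thirty-second = 1; a full sixteenth-note quintuplet (5 notes) (five quintuplet sixteenths span one quarter) = 8; half note = 16; thirty-second rest = 1; a full eighth-note quintuplet (5 notes) (five quintuplet eighths span one half) = 16.
Sum: 8 + 16 + 1 + 8 + 16 + 1 + 16 = 66.
66 ÷ 36 = 1 complete bar with 30 thirty-second notes remaining.

30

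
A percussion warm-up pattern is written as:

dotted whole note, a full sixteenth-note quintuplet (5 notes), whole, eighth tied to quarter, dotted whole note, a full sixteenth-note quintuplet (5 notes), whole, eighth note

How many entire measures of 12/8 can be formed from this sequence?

4

One bar of 12/8 = 12 eighth notes.
Convert each value to eighth notes: dotted whole note = 12; a full sixteenth-note quintuplet (5 notes) (five quintuplet sixteenths span one quarter) = 2; whole = 8; eighth tied to quarter (eighth + quarter) = 3; dotted whole note = 12; a full sixteenth-note quintuplet (5 notes) (five quintuplet sixteenths span one quarter) = 2; whole = 8; eighth note = 1.
Altogether 12 + 2 + 8 + 3 + 12 + 2 + 8 + 1 = 48.
48 ÷ 12 = 4 complete bars with 0 left over.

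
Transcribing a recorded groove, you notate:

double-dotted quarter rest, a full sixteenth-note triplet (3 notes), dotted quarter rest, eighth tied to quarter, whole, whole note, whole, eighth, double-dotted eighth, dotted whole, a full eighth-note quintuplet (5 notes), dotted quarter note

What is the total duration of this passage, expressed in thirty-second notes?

In thirty-second notes: double-dotted quarter rest = 14; a full sixteenth-note triplet (3 notes) (three triplet sixteenths span one eighth) = 4; dotted quarter rest = 12; eighth tied to quarter (eighth + quarter) = 12; whole = 32; whole note = 32; whole = 32; eighth = 4; double-dotted eighth = 7; dotted whole = 48; a full eighth-note quintuplet (5 notes) (five quintuplet eighths span one half) = 16; dotted quarter note = 12.
Sum: 14 + 4 + 12 + 12 + 32 + 32 + 32 + 4 + 7 + 48 + 16 + 12 = 225 thirty-second notes.

225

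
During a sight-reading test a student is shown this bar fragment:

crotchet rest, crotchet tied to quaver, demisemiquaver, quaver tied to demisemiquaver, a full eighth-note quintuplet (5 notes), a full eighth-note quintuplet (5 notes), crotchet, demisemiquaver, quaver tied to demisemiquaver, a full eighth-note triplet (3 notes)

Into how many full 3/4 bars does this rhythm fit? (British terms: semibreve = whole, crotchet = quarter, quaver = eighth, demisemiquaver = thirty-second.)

3

One bar of 3/4 = 24 thirty-second notes.
Each duration in thirty-second notes: crotchet rest = 8; crotchet tied to quaver (crotchet + quaver) = 12; demisemiquaver = 1; quaver tied to demisemiquaver (quaver + demisemiquaver) = 5; a full eighth-note quintuplet (5 notes) (five quintuplet eighths span one half) = 16; a full eighth-note quintuplet (5 notes) (five quintuplet eighths span one half) = 16; crotchet = 8; demisemiquaver = 1; quaver tied to demisemiquaver (quaver + demisemiquaver) = 5; a full eighth-note triplet (3 notes) (three triplet eighths span one quarter) = 8.
Altogether 8 + 12 + 1 + 5 + 16 + 16 + 8 + 1 + 5 + 8 = 80.
80 ÷ 24 = 3 complete bars with 8 left over.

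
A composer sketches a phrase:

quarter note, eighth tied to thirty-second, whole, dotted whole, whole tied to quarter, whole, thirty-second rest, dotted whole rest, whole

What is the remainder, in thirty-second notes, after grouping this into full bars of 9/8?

One bar of 9/8 = 36 thirty-second notes.
Each duration in thirty-second notes: quarter note = 8; eighth tied to thirty-second (eighth + thirty-second) = 5; whole = 32; dotted whole = 48; whole tied to quarter (whole + quarter) = 40; whole = 32; thirty-second rest = 1; dotted whole rest = 48; whole = 32.
Adding: 8 + 5 + 32 + 48 + 40 + 32 + 1 + 48 + 32 = 246.
246 ÷ 36 = 6 complete bars with 30 thirty-second notes remaining.

30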